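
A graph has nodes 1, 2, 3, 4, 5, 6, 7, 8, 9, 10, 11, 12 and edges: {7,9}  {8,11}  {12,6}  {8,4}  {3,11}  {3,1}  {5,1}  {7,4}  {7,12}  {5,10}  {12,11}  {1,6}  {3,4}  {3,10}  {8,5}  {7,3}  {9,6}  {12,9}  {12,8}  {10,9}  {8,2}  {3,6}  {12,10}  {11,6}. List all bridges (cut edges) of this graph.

The edges on the cycle 8-5-1-6-11-8 are not bridges since each lies on that cycle.
But removing 2—8 disconnects 2 from 8 — this is a bridge.

2-8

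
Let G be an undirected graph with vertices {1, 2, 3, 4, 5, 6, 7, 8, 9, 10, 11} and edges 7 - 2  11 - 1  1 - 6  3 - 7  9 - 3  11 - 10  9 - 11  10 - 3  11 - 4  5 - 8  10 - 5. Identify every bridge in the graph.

1-11, 1-6, 10-5, 11-4, 2-7, 3-7, 5-8

The edges on the cycle 9-11-10-3-9 are not bridges since each lies on that cycle.
But removing 11 - 1 disconnects 11 from 1; removing 11 - 4 disconnects 11 from 4; removing 3 - 7 disconnects 3 from 7; removing 10 - 5 disconnects 10 from 5 — these are bridges.
In total 7 edges are bridges.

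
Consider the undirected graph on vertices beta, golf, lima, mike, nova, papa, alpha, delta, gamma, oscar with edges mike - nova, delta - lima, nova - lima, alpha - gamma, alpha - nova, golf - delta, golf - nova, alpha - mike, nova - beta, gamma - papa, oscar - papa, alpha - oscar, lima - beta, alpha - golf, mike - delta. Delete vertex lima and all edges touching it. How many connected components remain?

With lima gone, the remaining components are: {beta, golf, mike, nova, papa, alpha, delta, gamma, oscar}.
That is 1 component.

1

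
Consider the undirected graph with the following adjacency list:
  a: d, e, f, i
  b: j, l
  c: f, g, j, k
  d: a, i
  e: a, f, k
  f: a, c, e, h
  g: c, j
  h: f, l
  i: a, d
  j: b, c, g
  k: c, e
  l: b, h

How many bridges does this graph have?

0

The edges on the cycle a-d-i-a are not bridges since each lies on that cycle.
Every edge lies on some cycle, so there are no bridges.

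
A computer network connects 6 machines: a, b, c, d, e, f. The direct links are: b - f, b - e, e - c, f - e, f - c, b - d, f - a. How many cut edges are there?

2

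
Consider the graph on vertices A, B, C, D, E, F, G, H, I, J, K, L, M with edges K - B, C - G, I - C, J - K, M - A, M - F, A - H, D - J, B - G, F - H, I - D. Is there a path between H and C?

The component containing H is {A, F, H, M}, and C is not in it.

No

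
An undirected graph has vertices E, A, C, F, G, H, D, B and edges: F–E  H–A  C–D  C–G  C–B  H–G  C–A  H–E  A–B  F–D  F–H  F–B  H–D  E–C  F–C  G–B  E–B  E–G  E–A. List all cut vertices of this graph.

Removing D, for instance, still leaves 1 component. No single vertex removal increases the component count — the graph has no articulation points.

none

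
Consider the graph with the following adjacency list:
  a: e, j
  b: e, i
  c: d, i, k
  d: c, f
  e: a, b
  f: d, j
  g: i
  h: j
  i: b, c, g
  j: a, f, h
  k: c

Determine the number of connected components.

Starting from a we can reach a, b, c, d, e, f, g, h, i, j, k. That is one component of size 11.
Total: 1 component.

1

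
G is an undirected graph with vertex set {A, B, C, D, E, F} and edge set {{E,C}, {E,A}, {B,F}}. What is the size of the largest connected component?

D is isolated — a component by itself.
Starting from B we can reach B, F. That is one component of size 2.
Starting from A we can reach A, C, E. That is one component of size 3.
The largest has 3 vertices.

3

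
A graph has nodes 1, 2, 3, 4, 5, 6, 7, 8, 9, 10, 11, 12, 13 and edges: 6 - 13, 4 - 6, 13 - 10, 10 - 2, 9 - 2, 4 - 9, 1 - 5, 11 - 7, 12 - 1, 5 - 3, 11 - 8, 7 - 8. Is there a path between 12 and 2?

No

The component containing 12 is {1, 3, 5, 12}, and 2 is not in it.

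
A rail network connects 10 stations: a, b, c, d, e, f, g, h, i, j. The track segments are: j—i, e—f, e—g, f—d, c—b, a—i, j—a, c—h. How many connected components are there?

Starting from b we can reach b, c, h. That is one component of size 3.
Starting from a we can reach a, i, j. That is one component of size 3.
Starting from d we can reach d, e, f, g. That is one component of size 4.
Total: 3 components.

3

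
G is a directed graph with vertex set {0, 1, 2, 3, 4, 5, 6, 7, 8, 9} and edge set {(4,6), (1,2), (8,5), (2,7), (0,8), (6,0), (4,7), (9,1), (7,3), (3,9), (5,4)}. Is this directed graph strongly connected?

There is no directed path from 2 to 4, so the graph is not strongly connected.

No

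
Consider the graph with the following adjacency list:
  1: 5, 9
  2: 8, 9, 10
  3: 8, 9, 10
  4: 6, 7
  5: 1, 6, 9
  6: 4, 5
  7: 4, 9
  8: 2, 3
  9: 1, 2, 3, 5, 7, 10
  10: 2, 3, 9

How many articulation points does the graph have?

1

Removing 9 increases the component count from 1 to 2, so 9 is a cut vertex.
By contrast removing 4 leaves 1 component; it is not a cut vertex. No other vertex is a cut vertex either.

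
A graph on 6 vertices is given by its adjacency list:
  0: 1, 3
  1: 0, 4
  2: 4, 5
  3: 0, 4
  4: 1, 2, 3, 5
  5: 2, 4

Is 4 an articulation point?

Deleting 4 raises the number of components from 1 to 2, so 4 is a cut vertex.

Yes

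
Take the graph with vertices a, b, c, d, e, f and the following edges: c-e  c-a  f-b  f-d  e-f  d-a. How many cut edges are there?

1

The edges on the cycle c-e-f-d-a-c are not bridges since each lies on that cycle.
But removing f-b disconnects f from b — this is a bridge.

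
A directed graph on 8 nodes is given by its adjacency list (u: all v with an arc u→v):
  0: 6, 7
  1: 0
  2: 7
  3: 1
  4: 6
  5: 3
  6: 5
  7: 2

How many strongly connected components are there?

3

{0, 1, 3, 5, 6} are all mutually reachable — one SCC of size 5.
{2, 7} are all mutually reachable — one SCC of size 2.
{4} is an SCC by itself.
That gives 3 strongly connected components.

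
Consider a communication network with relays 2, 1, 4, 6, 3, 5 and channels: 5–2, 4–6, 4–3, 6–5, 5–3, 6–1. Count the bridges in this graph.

2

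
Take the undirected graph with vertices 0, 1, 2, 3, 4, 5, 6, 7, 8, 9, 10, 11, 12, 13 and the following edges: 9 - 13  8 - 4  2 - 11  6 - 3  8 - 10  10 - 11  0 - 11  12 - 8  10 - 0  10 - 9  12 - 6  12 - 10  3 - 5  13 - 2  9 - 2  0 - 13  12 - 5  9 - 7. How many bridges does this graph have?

The edges on the cycle 10-0-13-9-10 are not bridges since each lies on that cycle.
But removing 4 - 8 disconnects 4 from 8; removing 7 - 9 disconnects 7 from 9 — these are bridges.
That makes 2 bridges.

2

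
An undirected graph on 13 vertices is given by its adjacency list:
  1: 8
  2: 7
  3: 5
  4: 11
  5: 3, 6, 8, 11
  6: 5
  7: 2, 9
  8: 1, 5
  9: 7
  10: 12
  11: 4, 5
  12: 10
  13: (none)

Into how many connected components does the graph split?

4

13 is isolated — a component by itself.
Starting from 10 we can reach 10, 12. That is one component of size 2.
Starting from 2 we can reach 2, 7, 9. That is one component of size 3.
Starting from 1 we can reach 1, 3, 4, 5, 6, 8, 11. That is one component of size 7.
Total: 4 components.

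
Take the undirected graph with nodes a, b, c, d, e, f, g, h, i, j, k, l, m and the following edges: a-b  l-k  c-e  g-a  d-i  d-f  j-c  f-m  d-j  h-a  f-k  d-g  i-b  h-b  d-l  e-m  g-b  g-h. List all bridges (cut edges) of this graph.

The edges on the cycle g-h-a-g are not bridges since each lies on that cycle.
Every edge lies on some cycle, so there are no bridges.

none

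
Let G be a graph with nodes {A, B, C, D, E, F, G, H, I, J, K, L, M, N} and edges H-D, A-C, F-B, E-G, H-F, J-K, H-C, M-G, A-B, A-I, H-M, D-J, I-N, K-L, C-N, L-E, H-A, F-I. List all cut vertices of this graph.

Removing H increases the component count from 1 to 2, so H is a cut vertex.
By contrast removing M leaves 1 component; it is not a cut vertex. No other vertex is a cut vertex either.

H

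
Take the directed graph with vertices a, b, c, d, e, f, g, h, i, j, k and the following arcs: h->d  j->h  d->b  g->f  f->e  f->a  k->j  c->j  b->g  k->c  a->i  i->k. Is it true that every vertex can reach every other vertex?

There is no directed path from e to f, so the graph is not strongly connected.

No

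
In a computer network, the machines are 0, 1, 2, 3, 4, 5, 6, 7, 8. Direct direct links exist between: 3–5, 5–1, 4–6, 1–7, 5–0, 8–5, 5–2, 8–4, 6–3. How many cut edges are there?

The edges on the cycle 8-4-6-3-5-8 are not bridges since each lies on that cycle.
But removing 5–0 disconnects 5 from 0; removing 7–1 disconnects 7 from 1; removing 5–1 disconnects 5 from 1; removing 5–2 disconnects 5 from 2 — these are bridges.
That makes 4 bridges.

4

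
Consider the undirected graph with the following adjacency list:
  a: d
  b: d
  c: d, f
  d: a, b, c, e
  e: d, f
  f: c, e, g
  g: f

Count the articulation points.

Removing d increases the component count from 1 to 3, so d is a cut vertex.
Removing f increases the component count from 1 to 2, so f is a cut vertex.
By contrast removing e leaves 1 component; it is not a cut vertex. No other vertex is a cut vertex either.

2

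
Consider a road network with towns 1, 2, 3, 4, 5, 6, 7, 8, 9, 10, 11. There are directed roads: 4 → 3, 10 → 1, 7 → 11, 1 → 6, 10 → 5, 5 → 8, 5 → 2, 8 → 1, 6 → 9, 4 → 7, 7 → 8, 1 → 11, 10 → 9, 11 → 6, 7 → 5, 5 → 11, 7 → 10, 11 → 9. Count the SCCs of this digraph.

{8} is an SCC by itself.
{10} is an SCC by itself.
{5} is an SCC by itself.
{7} is an SCC by itself.
{4} is an SCC by itself.
(and 6 more singleton SCCs)
That gives 11 strongly connected components.

11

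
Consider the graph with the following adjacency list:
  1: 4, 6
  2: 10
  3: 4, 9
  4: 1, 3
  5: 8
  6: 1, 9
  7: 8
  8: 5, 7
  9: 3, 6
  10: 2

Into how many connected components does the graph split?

Starting from 2 we can reach 2, 10. That is one component of size 2.
Starting from 5 we can reach 5, 7, 8. That is one component of size 3.
Starting from 1 we can reach 1, 3, 4, 6, 9. That is one component of size 5.
Total: 3 components.

3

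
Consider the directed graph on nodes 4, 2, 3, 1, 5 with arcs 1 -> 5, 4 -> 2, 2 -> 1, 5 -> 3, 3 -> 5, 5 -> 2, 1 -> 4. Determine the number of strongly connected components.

{1, 2, 3, 4, 5} are all mutually reachable — one SCC of size 5.
That gives 1 strongly connected component.

1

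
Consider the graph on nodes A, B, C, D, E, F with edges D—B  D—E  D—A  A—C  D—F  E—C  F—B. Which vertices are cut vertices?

D

Removing D increases the component count from 1 to 2, so D is a cut vertex.
By contrast removing F leaves 1 component; it is not a cut vertex. No other vertex is a cut vertex either.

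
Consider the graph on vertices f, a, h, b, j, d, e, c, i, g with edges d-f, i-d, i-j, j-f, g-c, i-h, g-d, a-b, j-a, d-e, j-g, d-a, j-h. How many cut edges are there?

The edges on the cycle j-g-d-a-j are not bridges since each lies on that cycle.
But removing g-c disconnects g from c; removing e-d disconnects e from d; removing b-a disconnects b from a — these are bridges.
That makes 3 bridges.

3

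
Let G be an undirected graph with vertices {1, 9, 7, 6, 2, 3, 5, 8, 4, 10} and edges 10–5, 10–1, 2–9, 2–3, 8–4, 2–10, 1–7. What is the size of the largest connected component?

6 is isolated — a component by itself.
Starting from 4 we can reach 4, 8. That is one component of size 2.
Starting from 1 we can reach 1, 2, 3, 5, 7, 9, 10. That is one component of size 7.
The largest has 7 vertices.

7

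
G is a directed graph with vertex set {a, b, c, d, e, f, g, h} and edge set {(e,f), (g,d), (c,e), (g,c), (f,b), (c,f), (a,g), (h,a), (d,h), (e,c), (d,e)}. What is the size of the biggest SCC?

4

{a, d, g, h} are all mutually reachable — one SCC of size 4.
{c, e} are all mutually reachable — one SCC of size 2.
{f} is an SCC by itself.
{b} is an SCC by itself.
The largest has 4 vertices.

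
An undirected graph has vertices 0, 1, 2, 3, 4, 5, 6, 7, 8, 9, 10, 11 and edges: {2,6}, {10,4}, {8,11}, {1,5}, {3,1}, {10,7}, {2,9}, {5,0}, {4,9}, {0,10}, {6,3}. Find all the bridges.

10-7, 11-8

The edges on the cycle 2-6-3-1-5-0-10-4-9-2 are not bridges since each lies on that cycle.
But removing 7—10 disconnects 7 from 10; removing 8—11 disconnects 8 from 11 — these are bridges.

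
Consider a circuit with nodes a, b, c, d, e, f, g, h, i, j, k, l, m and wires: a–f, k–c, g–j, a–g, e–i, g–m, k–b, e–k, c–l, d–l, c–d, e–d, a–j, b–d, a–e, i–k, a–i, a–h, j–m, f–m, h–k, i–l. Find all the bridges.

The edges on the cycle k-b-d-c-k are not bridges since each lies on that cycle.
Every edge lies on some cycle, so there are no bridges.

none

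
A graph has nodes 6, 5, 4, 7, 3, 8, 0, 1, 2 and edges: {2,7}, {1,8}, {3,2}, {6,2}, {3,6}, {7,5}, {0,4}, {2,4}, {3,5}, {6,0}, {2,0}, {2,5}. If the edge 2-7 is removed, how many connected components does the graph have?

2

2 and 7 are still connected via 2-5-7, so the component count stays at 2.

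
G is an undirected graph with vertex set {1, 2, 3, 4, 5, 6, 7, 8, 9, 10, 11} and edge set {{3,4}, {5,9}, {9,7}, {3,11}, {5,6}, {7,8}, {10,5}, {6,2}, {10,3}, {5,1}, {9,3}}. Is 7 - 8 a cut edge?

Yes

Removing 7 - 8 leaves no path between 7 and 8: the component count goes from 1 to 2. So it is a bridge.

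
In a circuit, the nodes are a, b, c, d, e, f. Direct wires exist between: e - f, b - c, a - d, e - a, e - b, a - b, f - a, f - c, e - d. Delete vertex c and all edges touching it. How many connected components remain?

With c gone, the remaining components are: {a, b, d, e, f}.
That is 1 component.

1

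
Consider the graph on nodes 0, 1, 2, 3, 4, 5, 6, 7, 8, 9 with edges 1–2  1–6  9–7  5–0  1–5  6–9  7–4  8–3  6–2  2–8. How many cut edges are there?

The edges on the cycle 1-6-2-1 are not bridges since each lies on that cycle.
But removing 8–3 disconnects 8 from 3; removing 1–5 disconnects 1 from 5; removing 4–7 disconnects 4 from 7; removing 0–5 disconnects 0 from 5 — these are bridges.
In total 7 edges are bridges.

7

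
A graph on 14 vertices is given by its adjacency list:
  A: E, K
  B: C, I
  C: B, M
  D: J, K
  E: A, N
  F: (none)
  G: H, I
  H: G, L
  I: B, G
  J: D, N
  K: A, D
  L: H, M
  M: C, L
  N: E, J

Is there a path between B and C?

From B we can reach B, C, G, H, I, L, M, which includes C.

Yes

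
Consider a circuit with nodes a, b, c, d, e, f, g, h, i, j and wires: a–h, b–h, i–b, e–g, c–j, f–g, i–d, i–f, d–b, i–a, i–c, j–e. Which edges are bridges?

none

The edges on the cycle i-c-j-e-g-f-i are not bridges since each lies on that cycle.
Every edge lies on some cycle, so there are no bridges.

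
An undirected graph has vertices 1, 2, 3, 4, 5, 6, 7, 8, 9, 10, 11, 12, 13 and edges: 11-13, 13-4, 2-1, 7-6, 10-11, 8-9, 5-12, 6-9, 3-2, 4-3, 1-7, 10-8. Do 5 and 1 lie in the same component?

No

The component containing 5 is {5, 12}, and 1 is not in it.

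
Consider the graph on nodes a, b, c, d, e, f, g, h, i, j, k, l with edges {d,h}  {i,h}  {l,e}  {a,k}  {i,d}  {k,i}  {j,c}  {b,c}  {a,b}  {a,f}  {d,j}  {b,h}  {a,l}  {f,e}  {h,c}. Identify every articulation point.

a

Removing a increases the component count from 2 to 3, so a is a cut vertex.
By contrast removing l leaves 2 components; it is not a cut vertex. No other vertex is a cut vertex either.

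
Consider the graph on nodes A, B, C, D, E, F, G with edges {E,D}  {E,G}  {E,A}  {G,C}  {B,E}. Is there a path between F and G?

The component containing F is {F}, and G is not in it.

No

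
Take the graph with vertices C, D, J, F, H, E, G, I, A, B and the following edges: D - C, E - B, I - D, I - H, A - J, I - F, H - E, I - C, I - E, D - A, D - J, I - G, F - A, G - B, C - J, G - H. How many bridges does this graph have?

0

The edges on the cycle I-F-A-J-C-I are not bridges since each lies on that cycle.
Every edge lies on some cycle, so there are no bridges.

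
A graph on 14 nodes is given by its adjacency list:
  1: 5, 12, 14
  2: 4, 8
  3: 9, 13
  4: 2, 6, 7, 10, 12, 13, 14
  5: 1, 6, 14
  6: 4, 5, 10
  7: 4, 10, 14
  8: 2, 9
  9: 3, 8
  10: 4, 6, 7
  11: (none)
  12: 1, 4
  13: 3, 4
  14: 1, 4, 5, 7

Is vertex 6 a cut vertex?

No

Deleting 6 leaves 2 components (was 2), so 6 is not a cut vertex.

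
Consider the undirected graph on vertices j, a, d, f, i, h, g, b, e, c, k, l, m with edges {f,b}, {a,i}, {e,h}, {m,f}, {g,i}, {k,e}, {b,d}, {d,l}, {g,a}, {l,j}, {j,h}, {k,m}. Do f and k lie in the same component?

Yes

From f we can reach b, d, e, f, h, j, k, l, m, which includes k.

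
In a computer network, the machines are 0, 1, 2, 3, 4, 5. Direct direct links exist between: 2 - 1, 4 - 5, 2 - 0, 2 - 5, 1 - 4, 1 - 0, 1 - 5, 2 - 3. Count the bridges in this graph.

1

The edges on the cycle 1-4-5-1 are not bridges since each lies on that cycle.
But removing 3 - 2 disconnects 3 from 2 — this is a bridge.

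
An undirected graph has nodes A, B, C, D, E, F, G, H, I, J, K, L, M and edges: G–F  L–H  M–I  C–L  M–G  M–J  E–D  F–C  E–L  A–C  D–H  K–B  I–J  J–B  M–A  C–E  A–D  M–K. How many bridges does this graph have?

0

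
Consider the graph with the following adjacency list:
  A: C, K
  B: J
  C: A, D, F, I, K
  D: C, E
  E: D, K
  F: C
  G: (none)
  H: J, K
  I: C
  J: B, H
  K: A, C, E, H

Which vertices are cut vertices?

C, H, J, K

Removing C increases the component count from 2 to 4, so C is a cut vertex.
Removing H increases the component count from 2 to 3, so H is a cut vertex.
Removing J increases the component count from 2 to 3, so J is a cut vertex.
Likewise K is a cut vertex.
By contrast removing I leaves 2 components; it is not a cut vertex. No other vertex is a cut vertex either.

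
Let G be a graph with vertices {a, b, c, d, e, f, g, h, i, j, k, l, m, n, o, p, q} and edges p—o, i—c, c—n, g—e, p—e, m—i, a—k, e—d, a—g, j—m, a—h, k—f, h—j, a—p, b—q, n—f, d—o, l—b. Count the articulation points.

Removing a increases the component count from 2 to 3, so a is a cut vertex.
Removing b increases the component count from 2 to 3, so b is a cut vertex.
By contrast removing d leaves 2 components; it is not a cut vertex. No other vertex is a cut vertex either.

2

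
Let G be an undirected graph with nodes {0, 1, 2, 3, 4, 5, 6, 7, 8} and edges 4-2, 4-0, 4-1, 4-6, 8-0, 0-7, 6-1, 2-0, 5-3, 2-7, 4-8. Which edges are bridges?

The edges on the cycle 4-6-1-4 are not bridges since each lies on that cycle.
But removing 3-5 disconnects 3 from 5 — this is a bridge.

3-5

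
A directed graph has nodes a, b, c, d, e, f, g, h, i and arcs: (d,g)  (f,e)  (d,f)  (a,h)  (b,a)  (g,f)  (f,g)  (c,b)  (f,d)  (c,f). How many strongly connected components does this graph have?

{d, f, g} are all mutually reachable — one SCC of size 3.
{e} is an SCC by itself.
{c} is an SCC by itself.
{a} is an SCC by itself.
{b} is an SCC by itself.
(and 2 more singleton SCCs)
That gives 7 strongly connected components.

7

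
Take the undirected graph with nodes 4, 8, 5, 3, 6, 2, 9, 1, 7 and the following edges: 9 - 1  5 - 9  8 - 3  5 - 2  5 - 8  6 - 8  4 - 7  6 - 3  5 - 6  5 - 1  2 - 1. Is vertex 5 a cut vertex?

Deleting 5 raises the number of components from 2 to 3, so 5 is a cut vertex.

Yes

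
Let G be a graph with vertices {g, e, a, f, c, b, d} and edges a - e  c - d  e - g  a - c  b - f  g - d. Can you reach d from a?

Yes

From a we can reach a, c, d, e, g, which includes d.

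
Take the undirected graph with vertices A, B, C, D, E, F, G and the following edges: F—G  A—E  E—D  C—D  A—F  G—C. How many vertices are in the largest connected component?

6

B is isolated — a component by itself.
Starting from A we can reach A, C, D, E, F, G. That is one component of size 6.
The largest has 6 vertices.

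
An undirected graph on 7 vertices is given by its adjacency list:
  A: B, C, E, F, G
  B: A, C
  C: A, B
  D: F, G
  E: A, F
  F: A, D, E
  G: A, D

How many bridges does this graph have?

0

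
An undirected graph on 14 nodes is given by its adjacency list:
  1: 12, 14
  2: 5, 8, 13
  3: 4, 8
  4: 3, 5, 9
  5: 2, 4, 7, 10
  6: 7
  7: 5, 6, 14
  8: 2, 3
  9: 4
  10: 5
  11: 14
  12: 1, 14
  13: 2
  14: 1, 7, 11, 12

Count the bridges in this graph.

The edges on the cycle 14-1-12-14 are not bridges since each lies on that cycle.
But removing 14-11 disconnects 14 from 11; removing 9-4 disconnects 9 from 4; removing 14-7 disconnects 14 from 7; removing 7-6 disconnects 7 from 6 — these are bridges.
In total 7 edges are bridges.

7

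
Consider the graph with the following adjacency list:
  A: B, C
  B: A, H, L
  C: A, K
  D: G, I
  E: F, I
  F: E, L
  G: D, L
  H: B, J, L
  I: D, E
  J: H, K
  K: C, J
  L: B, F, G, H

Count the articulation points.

Removing L increases the component count from 1 to 2, so L is a cut vertex.
By contrast removing A leaves 1 component; it is not a cut vertex. No other vertex is a cut vertex either.

1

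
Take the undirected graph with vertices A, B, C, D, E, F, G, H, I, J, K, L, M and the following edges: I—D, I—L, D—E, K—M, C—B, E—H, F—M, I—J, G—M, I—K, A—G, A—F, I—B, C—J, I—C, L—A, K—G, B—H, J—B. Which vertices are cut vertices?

I

Removing I increases the component count from 1 to 2, so I is a cut vertex.
By contrast removing G leaves 1 component; it is not a cut vertex. No other vertex is a cut vertex either.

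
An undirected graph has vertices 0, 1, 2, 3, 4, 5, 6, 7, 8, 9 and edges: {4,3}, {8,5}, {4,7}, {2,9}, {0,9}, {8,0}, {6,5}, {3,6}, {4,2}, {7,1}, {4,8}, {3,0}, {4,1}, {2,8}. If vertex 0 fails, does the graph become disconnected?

No

Deleting 0 leaves 1 component (was 1) (its neighbors 3, 8, 9 remain connected to each other), so 0 is not a cut vertex.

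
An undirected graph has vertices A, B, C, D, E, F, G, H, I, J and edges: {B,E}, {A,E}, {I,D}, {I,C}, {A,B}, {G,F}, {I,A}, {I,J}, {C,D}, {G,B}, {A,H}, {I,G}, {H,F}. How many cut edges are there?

1

The edges on the cycle I-G-F-H-A-I are not bridges since each lies on that cycle.
But removing I—J disconnects I from J — this is a bridge.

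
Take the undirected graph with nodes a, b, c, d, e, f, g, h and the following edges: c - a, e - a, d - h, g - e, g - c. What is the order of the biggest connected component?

b is isolated — a component by itself.
f is isolated — a component by itself.
Starting from d we can reach d, h. That is one component of size 2.
Starting from a we can reach a, c, e, g. That is one component of size 4.
The largest has 4 vertices.

4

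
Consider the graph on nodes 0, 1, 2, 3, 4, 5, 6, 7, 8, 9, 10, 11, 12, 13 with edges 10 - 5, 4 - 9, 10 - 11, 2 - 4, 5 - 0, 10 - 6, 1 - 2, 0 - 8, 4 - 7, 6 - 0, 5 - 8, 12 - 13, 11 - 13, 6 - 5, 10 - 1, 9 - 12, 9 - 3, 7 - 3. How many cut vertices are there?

1

Removing 10 increases the component count from 1 to 2, so 10 is a cut vertex.
By contrast removing 4 leaves 1 component; it is not a cut vertex. No other vertex is a cut vertex either.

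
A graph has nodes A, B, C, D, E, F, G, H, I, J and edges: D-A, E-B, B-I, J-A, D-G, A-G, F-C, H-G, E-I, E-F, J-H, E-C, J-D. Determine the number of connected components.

Starting from A we can reach A, D, G, H, J. That is one component of size 5.
Starting from B we can reach B, C, E, F, I. That is one component of size 5.
Total: 2 components.

2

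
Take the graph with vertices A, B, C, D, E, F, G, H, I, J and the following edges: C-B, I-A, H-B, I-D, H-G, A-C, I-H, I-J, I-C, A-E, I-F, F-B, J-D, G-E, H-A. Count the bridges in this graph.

The edges on the cycle I-J-D-I are not bridges since each lies on that cycle.
Every edge lies on some cycle, so there are no bridges.

0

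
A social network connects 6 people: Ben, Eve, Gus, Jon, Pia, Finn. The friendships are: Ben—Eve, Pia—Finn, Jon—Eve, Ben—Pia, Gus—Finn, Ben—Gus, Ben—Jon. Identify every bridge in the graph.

none

The edges on the cycle Ben-Jon-Eve-Ben are not bridges since each lies on that cycle.
Every edge lies on some cycle, so there are no bridges.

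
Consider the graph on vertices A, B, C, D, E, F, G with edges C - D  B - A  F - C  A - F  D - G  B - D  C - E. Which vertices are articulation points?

C, D

Removing C increases the component count from 1 to 2, so C is a cut vertex.
Removing D increases the component count from 1 to 2, so D is a cut vertex.
By contrast removing G leaves 1 component; it is not a cut vertex. No other vertex is a cut vertex either.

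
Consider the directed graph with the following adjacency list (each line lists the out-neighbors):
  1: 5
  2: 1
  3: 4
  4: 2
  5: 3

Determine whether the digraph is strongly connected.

From 5 we can reach every vertex (1, 2, 3, 4, 5), and every vertex can reach 5 (1, 2, 3, 4, 5). So the whole graph is one strongly connected component.

Yes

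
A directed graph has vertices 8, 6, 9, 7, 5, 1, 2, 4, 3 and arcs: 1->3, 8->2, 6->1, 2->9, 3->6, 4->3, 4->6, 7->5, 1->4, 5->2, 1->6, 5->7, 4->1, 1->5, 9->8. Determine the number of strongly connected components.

3

{1, 3, 4, 6} are all mutually reachable — one SCC of size 4.
{2, 8, 9} are all mutually reachable — one SCC of size 3.
{5, 7} are all mutually reachable — one SCC of size 2.
That gives 3 strongly connected components.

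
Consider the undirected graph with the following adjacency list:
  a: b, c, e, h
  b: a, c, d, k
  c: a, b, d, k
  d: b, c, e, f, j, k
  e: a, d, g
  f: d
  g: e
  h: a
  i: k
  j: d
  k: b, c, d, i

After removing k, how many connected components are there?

2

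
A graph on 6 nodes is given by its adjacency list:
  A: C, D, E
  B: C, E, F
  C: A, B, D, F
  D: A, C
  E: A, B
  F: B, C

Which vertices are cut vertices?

Removing D, for instance, still leaves 1 component. No single vertex removal increases the component count — the graph has no articulation points.

none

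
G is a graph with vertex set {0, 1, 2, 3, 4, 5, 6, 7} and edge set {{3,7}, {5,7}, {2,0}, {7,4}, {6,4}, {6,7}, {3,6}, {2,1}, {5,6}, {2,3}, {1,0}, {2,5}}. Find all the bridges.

The edges on the cycle 2-1-0-2 are not bridges since each lies on that cycle.
Every edge lies on some cycle, so there are no bridges.

none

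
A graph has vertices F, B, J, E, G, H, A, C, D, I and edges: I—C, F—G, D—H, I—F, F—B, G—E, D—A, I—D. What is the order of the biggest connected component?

J is isolated — a component by itself.
Starting from A we can reach A, B, C, D, E, F, G, H, I. That is one component of size 9.
The largest has 9 vertices.

9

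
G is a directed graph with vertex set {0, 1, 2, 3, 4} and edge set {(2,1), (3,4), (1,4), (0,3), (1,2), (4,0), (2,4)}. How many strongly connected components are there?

2

{0, 3, 4} are all mutually reachable — one SCC of size 3.
{1, 2} are all mutually reachable — one SCC of size 2.
That gives 2 strongly connected components.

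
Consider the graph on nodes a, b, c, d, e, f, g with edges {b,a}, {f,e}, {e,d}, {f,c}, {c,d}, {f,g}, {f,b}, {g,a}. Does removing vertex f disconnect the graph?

Yes

Deleting f raises the number of components from 1 to 2, so f is a cut vertex.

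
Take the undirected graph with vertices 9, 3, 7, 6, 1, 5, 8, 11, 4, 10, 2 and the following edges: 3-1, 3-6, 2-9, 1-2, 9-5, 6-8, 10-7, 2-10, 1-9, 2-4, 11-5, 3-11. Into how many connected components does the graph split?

Starting from 1 we can reach 1, 2, 3, 4, 5, 6, 7, 8, 9, 10, 11. That is one component of size 11.
Total: 1 component.

1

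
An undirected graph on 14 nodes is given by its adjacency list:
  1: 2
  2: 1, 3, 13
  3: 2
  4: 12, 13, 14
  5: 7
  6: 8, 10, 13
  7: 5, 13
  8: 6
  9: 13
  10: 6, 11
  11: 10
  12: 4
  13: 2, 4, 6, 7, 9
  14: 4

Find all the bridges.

1-2, 10-11, 10-6, 12-4, 13-2, 13-4, 13-6, 13-7, 13-9, 14-4, 2-3, 5-7, 6-8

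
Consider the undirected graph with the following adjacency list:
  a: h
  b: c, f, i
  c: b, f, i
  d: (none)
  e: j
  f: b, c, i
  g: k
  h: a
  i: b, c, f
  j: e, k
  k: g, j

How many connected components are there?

4

d is isolated — a component by itself.
Starting from a we can reach a, h. That is one component of size 2.
Starting from b we can reach b, c, f, i. That is one component of size 4.
Starting from e we can reach e, g, j, k. That is one component of size 4.
Total: 4 components.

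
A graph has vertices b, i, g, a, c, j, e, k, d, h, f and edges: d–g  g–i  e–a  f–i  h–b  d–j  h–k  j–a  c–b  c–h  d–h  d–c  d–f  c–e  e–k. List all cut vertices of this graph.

d

Removing d increases the component count from 1 to 2, so d is a cut vertex.
By contrast removing b leaves 1 component; it is not a cut vertex. No other vertex is a cut vertex either.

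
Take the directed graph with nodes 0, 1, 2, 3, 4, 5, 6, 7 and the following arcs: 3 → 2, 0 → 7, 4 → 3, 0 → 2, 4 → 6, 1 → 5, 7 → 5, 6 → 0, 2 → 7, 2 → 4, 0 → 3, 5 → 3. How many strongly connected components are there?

2

{0, 2, 3, 4, 5, 6, 7} are all mutually reachable — one SCC of size 7.
{1} is an SCC by itself.
That gives 2 strongly connected components.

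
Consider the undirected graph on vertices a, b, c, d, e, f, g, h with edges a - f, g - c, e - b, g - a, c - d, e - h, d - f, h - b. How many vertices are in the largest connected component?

Starting from b we can reach b, e, h. That is one component of size 3.
Starting from a we can reach a, c, d, f, g. That is one component of size 5.
The largest has 5 vertices.

5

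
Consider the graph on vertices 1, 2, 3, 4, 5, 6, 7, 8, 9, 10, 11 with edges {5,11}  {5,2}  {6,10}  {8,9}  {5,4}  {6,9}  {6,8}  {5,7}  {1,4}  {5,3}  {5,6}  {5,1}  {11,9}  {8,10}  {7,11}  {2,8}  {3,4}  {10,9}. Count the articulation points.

Removing 5 increases the component count from 1 to 2, so 5 is a cut vertex.
By contrast removing 8 leaves 1 component; it is not a cut vertex. No other vertex is a cut vertex either.

1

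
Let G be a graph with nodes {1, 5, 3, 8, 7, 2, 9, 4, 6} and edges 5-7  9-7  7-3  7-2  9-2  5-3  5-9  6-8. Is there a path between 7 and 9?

From 7 we can reach 2, 3, 5, 7, 9, which includes 9.

Yes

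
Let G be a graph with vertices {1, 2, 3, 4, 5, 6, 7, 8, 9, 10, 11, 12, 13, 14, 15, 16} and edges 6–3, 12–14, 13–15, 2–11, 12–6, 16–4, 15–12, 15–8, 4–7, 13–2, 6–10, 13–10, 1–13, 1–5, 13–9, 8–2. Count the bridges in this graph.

8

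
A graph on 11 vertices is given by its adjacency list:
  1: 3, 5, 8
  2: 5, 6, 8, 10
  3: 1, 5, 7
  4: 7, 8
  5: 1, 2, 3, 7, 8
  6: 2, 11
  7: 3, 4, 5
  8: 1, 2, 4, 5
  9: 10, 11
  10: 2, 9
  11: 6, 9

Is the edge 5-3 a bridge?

No

After removing 5-3, the path 5-1-3 still connects them, so the edge is not a bridge.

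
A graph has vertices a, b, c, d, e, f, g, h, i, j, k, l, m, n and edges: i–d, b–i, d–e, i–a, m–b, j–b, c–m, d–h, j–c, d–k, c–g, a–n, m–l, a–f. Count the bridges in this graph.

10

The edges on the cycle j-c-m-b-j are not bridges since each lies on that cycle.
But removing b–i disconnects b from i; removing e–d disconnects e from d; removing i–d disconnects i from d; removing d–h disconnects d from h — these are bridges.
In total 10 edges are bridges.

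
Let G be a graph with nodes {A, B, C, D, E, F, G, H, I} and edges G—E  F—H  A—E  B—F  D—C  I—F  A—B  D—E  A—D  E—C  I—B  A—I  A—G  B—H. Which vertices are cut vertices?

Removing A increases the component count from 1 to 2, so A is a cut vertex.
By contrast removing H leaves 1 component; it is not a cut vertex. No other vertex is a cut vertex either.

A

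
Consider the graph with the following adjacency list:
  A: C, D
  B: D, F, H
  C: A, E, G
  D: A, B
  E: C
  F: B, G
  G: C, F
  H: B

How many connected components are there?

Starting from A we can reach A, B, C, D, E, F, G, H. That is one component of size 8.
Total: 1 component.

1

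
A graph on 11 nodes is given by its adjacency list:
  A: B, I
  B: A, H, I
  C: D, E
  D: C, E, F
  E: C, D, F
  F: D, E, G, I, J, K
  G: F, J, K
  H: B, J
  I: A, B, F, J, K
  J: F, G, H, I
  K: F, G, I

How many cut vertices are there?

Removing F increases the component count from 1 to 2, so F is a cut vertex.
By contrast removing D leaves 1 component; it is not a cut vertex. No other vertex is a cut vertex either.

1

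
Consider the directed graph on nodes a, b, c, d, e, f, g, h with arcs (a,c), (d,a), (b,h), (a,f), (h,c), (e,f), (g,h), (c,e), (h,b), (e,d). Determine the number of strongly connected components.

4

{a, c, d, e} are all mutually reachable — one SCC of size 4.
{b, h} are all mutually reachable — one SCC of size 2.
{g} is an SCC by itself.
{f} is an SCC by itself.
That gives 4 strongly connected components.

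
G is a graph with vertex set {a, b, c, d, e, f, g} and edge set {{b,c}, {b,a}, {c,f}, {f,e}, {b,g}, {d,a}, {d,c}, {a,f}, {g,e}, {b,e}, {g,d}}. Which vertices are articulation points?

Removing b, for instance, still leaves 1 component. No single vertex removal increases the component count — the graph has no articulation points.

none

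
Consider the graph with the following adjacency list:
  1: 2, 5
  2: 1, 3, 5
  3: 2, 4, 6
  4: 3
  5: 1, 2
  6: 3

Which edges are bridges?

The edges on the cycle 2-1-5-2 are not bridges since each lies on that cycle.
But removing 3-6 disconnects 3 from 6; removing 3-4 disconnects 3 from 4; removing 2-3 disconnects 2 from 3 — these are bridges.

2-3, 3-4, 3-6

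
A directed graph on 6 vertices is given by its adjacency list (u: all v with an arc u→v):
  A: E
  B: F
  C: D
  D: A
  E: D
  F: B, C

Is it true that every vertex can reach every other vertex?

There is no directed path from C to F, so the graph is not strongly connected.

No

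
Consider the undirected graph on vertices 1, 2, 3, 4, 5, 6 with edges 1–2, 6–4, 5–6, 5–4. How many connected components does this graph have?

3

3 is isolated — a component by itself.
Starting from 1 we can reach 1, 2. That is one component of size 2.
Starting from 4 we can reach 4, 5, 6. That is one component of size 3.
Total: 3 components.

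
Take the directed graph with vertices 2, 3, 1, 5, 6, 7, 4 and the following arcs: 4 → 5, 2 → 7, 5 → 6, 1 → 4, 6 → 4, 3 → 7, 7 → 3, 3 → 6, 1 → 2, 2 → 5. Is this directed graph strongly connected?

There is no directed path from 3 to 2, so the graph is not strongly connected.

No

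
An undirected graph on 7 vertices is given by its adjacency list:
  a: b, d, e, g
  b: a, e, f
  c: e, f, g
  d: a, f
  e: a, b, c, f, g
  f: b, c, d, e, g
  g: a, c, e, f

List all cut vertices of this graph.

none

Removing f, for instance, still leaves 1 component. No single vertex removal increases the component count — the graph has no articulation points.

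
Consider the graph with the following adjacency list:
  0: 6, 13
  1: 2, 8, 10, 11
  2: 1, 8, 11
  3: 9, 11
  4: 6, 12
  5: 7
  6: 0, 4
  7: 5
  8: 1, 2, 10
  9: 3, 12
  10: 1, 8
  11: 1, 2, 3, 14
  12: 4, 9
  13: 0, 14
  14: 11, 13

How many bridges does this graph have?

1

The edges on the cycle 11-14-13-0-6-4-12-9-3-11 are not bridges since each lies on that cycle.
But removing 7-5 disconnects 7 from 5 — this is a bridge.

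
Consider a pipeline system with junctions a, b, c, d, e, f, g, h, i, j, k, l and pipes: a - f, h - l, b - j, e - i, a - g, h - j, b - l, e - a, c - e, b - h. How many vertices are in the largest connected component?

k is isolated — a component by itself.
d is isolated — a component by itself.
Starting from b we can reach b, h, j, l. That is one component of size 4.
Starting from a we can reach a, c, e, f, g, i. That is one component of size 6.
The largest has 6 vertices.

6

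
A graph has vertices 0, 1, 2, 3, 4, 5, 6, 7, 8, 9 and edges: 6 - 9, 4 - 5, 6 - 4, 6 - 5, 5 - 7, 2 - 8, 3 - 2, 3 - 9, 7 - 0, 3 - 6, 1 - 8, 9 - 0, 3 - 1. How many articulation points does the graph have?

1

Removing 3 increases the component count from 1 to 2, so 3 is a cut vertex.
By contrast removing 8 leaves 1 component; it is not a cut vertex. No other vertex is a cut vertex either.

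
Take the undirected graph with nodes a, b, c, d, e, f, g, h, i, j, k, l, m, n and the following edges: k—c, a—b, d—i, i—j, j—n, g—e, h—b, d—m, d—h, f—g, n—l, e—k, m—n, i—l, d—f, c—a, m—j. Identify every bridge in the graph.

none

The edges on the cycle d-f-g-e-k-c-a-b-h-d are not bridges since each lies on that cycle.
Every edge lies on some cycle, so there are no bridges.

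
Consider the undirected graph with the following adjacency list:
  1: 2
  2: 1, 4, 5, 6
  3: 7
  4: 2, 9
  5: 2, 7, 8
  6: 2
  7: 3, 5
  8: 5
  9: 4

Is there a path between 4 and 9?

Yes

From 4 we can reach 1, 2, 3, 4, 5, 6, 7, 8, 9, which includes 9.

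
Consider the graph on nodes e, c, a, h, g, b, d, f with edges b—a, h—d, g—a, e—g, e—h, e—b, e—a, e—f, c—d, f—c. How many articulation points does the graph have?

Removing e increases the component count from 1 to 2, so e is a cut vertex.
By contrast removing h leaves 1 component; it is not a cut vertex. No other vertex is a cut vertex either.

1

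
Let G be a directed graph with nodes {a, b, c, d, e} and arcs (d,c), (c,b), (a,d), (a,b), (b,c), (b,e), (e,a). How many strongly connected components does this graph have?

1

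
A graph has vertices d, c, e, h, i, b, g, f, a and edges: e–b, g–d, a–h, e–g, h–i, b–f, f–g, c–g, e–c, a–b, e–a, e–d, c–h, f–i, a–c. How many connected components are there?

1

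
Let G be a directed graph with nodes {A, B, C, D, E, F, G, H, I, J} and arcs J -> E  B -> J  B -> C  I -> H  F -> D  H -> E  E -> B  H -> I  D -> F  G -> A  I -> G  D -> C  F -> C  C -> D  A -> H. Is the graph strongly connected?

There is no directed path from E to A, so the graph is not strongly connected.

No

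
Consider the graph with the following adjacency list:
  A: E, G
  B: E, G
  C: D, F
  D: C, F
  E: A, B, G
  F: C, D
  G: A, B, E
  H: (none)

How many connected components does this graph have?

3

H is isolated — a component by itself.
Starting from C we can reach C, D, F. That is one component of size 3.
Starting from A we can reach A, B, E, G. That is one component of size 4.
Total: 3 components.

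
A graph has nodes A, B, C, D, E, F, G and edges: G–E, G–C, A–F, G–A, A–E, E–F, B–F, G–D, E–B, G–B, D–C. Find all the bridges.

The edges on the cycle G-A-F-E-G are not bridges since each lies on that cycle.
Every edge lies on some cycle, so there are no bridges.

none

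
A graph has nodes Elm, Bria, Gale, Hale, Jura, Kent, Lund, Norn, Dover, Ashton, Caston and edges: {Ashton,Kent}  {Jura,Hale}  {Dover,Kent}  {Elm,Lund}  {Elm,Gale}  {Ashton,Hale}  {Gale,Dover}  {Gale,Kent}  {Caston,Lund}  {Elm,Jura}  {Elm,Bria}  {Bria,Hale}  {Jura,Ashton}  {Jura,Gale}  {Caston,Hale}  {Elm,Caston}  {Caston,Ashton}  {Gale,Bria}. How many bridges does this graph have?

0

The edges on the cycle Elm-Caston-Ashton-Kent-Gale-Elm are not bridges since each lies on that cycle.
Every edge lies on some cycle, so there are no bridges.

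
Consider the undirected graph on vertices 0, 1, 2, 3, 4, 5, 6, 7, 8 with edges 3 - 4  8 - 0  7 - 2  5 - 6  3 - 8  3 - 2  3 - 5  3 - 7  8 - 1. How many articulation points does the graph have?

3

Removing 3 increases the component count from 1 to 4, so 3 is a cut vertex.
Removing 5 increases the component count from 1 to 2, so 5 is a cut vertex.
Removing 8 increases the component count from 1 to 3, so 8 is a cut vertex.
By contrast removing 2 leaves 1 component; it is not a cut vertex. No other vertex is a cut vertex either.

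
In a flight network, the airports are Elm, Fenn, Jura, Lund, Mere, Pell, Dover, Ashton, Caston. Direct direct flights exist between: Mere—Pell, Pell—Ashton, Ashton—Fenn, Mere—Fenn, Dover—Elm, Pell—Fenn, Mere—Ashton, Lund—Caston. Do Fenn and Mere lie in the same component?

From Fenn we can reach Fenn, Mere, Pell, Ashton, which includes Mere.

Yes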